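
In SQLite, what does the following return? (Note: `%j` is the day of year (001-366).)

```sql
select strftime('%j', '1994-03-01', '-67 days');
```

358

First apply '-67 days': 1994-03-01 → 1993-12-24.
Day-of-year for 1993-12-24: days since 1993-01-01 inclusive = 358, zero-padded to 358.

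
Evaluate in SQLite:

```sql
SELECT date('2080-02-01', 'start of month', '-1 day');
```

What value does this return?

`start of month` rewinds 2080-02-01 to 2080-02-01.
Going back 1 day from 2080-02-01 reaches 2080-01-31 (last day of January, 31 days).

2080-01-31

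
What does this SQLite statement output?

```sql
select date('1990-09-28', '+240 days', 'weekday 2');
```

1991-05-28

Applying '+240 days' to 1990-09-28: counting 240 days forward gives 1991-05-26.
`weekday 2` advances to the next Tuesday; 1991-05-26 is a Sunday, so it moves forward to 1991-05-28.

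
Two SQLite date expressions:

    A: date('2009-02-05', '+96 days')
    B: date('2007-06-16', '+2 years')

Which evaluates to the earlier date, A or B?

A

A = 2009-05-12.
B = 2009-06-16.
A is earlier.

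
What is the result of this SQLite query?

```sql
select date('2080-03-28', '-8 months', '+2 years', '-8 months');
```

Adding -8 months to 2080-03-28 gives 2079-07-28.
Adding +2 years to 2079-07-28 gives 2081-07-28.
Adding -8 months to 2081-07-28 gives 2080-11-28.

2080-11-28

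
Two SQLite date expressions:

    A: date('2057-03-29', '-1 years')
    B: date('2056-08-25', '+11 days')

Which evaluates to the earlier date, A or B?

A = 2056-03-29.
B = 2056-09-05.
A is earlier.

A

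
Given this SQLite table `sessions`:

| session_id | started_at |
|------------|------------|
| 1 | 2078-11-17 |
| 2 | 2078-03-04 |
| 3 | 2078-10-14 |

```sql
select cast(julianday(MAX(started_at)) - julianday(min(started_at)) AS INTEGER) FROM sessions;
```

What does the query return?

MIN = 2078-03-04, MAX = 2078-11-17.
27 days remain in March 2078 after the 4th (31 − 4).
Full months from April 2078 through October 2078 contribute their day counts.
Then 17 days into November 2078.
Total: 27 + 30 + 31 + 30 + 31 + 31 + 30 + 31 + 17 = 258.

258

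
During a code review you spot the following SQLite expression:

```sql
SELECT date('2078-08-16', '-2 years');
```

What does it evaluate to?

2076-08-16

Adding -2 years to 2078-08-16 gives 2076-08-16.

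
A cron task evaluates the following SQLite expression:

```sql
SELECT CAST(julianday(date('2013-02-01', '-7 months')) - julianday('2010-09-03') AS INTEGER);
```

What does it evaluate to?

Adding -7 months to 2013-02-01 gives 2012-07-01.
27 days remain in September 2010 after the 3rd (30 − 3).
Full months from October 2010 through June 2012 contribute their day counts.
Then 1 day into July 2012.
Total: 27 + 31 + 30 + 31 + 31 + 28 + 31 + 30 + 31 + 30 + 31 + 31 + 30 + 31 + 30 + 31 + 31 + 29 + 31 + 30 + 31 + 30 + 1 = 667.

667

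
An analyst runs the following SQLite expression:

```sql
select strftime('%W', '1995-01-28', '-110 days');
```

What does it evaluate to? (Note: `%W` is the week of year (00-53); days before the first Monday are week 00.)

First apply '-110 days': 1995-01-28 → 1994-10-10.
1994-10-10 is a Monday. SQLite's %W counts Mondays since the year started; the result is 41.

41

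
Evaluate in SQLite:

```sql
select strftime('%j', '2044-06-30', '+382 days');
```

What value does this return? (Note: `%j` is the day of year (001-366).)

198

First apply '+382 days': 2044-06-30 → 2045-07-17.
Day-of-year for 2045-07-17: days since 2045-01-01 inclusive = 198, zero-padded to 198.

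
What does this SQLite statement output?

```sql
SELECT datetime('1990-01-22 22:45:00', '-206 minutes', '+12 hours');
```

206 minutes = 3h 26m; -206 minutes from 1990-01-22 22:45:00 is 1990-01-22 19:19:00.
+12 hours from 1990-01-22 19:19:00 is 1990-01-23 07:19:00 (crosses midnight).

1990-01-23 07:19:00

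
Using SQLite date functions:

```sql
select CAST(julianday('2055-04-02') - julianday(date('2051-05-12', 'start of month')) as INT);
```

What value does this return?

`start of month` rewinds 2051-05-12 to 2051-05-01.
30 days remain in May 2051 after the 1st (31 − 1).
Full months from June 2051 through March 2055 contribute their day counts.
Then 2 days into April 2055.
Total: 30 + 30 + 31 + 31 + 30 + 31 + 30 + 31 + 31 + 29 + 31 + 30 + 31 + 30 + 31 + 31 + 30 + 31 + 30 + 31 + 31 + 28 + 31 + 30 + 31 + 30 + 31 + 31 + 30 + 31 + 30 + 31 + 31 + 28 + 31 + 30 + 31 + 30 + 31 + 31 + 30 + 31 + 30 + 31 + 31 + 28 + 31 + 2 = 1432.

1432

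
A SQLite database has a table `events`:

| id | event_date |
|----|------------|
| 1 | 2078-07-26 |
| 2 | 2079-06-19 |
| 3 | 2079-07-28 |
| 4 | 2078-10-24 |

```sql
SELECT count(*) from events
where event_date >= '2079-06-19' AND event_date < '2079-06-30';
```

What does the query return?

Rows in [2079-06-19, 2079-06-30): 2079-06-19 → 1 row.

1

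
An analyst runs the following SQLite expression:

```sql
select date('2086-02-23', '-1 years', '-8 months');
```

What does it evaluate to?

2084-06-23

Adding -1 year to 2086-02-23 gives 2085-02-23.
Adding -8 months to 2085-02-23 gives 2084-06-23.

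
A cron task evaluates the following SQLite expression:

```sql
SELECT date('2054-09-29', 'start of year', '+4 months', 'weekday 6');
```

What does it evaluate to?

2054-05-02

`start of year` rewinds 2054-09-29 to 2054-01-01.
Adding +4 months to 2054-01-01 gives 2054-05-01.
`weekday 6` advances to the next Saturday; 2054-05-01 is a Friday, so it moves forward to 2054-05-02.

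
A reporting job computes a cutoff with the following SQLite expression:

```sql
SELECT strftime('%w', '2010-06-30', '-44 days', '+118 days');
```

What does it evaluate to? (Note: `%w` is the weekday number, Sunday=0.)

First apply '-44 days', '+118 days': 2010-06-30 → 2010-09-12.
2010-09-12 is a Sunday; with Sunday=0 that is 0.

0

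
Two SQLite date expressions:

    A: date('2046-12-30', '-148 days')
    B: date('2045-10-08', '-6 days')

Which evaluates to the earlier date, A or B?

A = 2046-08-04.
B = 2045-10-02.
B is earlier.

B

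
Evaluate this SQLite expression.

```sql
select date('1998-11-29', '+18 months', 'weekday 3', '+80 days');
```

Adding +18 months to 1998-11-29 gives 2000-05-29.
`weekday 3` advances to the next Wednesday; 2000-05-29 is a Monday, so it moves forward to 2000-05-31.
Applying '+80 days' to 2000-05-31: counting 80 days forward gives 2000-08-19.

2000-08-19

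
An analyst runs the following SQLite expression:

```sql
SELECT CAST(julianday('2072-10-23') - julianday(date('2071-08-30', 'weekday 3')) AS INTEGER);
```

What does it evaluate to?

`weekday 3` advances to the next Wednesday; 2071-08-30 is a Sunday, so it moves forward to 2071-09-02.
28 days remain in September 2071 after the 2nd (30 − 2).
Full months from October 2071 through September 2072 contribute their day counts.
Then 23 days into October 2072.
Total: 28 + 31 + 30 + 31 + 31 + 29 + 31 + 30 + 31 + 30 + 31 + 31 + 30 + 23 = 417.

417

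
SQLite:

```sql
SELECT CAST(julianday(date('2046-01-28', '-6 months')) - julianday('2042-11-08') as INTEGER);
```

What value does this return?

993

Adding -6 months to 2046-01-28 gives 2045-07-28.
22 days remain in November 2042 after the 8th (30 − 8).
Full months from December 2042 through June 2045 contribute their day counts.
Then 28 days into July 2045.
Total: 22 + 31 + 31 + 28 + 31 + 30 + 31 + 30 + 31 + 31 + 30 + 31 + 30 + 31 + 31 + 29 + 31 + 30 + 31 + 30 + 31 + 31 + 30 + 31 + 30 + 31 + 31 + 28 + 31 + 30 + 31 + 30 + 28 = 993.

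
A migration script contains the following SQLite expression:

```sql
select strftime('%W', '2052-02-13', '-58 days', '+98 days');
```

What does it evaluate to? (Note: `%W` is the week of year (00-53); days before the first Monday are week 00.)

12

First apply '-58 days', '+98 days': 2052-02-13 → 2052-03-24.
2052-03-24 is a Sunday. SQLite's %W counts Mondays since the year started; the result is 12.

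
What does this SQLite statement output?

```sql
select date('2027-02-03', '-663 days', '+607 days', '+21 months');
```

2028-09-09

Applying '-663 days' to 2027-02-03: counting 663 days back gives 2025-04-11.
Applying '+607 days' to 2025-04-11: counting 607 days forward gives 2026-12-09.
Adding +21 months to 2026-12-09 gives 2028-09-09.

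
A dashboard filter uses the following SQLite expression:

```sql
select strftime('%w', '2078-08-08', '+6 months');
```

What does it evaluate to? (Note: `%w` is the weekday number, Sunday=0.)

First apply '+6 months': 2078-08-08 → 2079-02-08.
2079-02-08 is a Wednesday; with Sunday=0 that is 3.

3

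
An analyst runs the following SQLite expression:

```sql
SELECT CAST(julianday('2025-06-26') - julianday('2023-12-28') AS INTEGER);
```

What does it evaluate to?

3 days remain in December 2023 after the 28th (31 − 28).
Full months from January 2024 through May 2025 contribute their day counts.
Then 26 days into June 2025.
Total: 3 + 31 + 29 + 31 + 30 + 31 + 30 + 31 + 31 + 30 + 31 + 30 + 31 + 31 + 28 + 31 + 30 + 31 + 26 = 546.

546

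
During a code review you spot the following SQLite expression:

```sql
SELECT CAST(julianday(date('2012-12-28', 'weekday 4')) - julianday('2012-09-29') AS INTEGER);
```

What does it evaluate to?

`weekday 4` advances to the next Thursday; 2012-12-28 is a Friday, so it moves forward to 2013-01-03.
1 day remains in September 2012 after the 29th (30 − 29).
October 2012: 31 days.
November 2012: 30 days.
December 2012: 31 days.
Then 3 days into January 2013.
Total: 1 + 31 + 30 + 31 + 3 = 96.

96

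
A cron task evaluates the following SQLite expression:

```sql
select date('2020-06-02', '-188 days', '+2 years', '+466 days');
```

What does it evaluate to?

2023-03-08

Applying '-188 days' to 2020-06-02: counting 188 days back gives 2019-11-27.
Adding +2 years to 2019-11-27 gives 2021-11-27.
Applying '+466 days' to 2021-11-27: counting 466 days forward gives 2023-03-08.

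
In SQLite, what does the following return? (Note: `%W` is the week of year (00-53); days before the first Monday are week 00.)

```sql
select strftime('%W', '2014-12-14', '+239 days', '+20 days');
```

First apply '+239 days', '+20 days': 2014-12-14 → 2015-08-30.
2015-08-30 is a Sunday. SQLite's %W counts Mondays since the year started; the result is 34.

34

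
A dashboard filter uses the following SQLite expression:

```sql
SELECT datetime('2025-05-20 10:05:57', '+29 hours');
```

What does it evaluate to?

+29 hours from 2025-05-20 10:05:57 is 2025-05-21 15:05:57 (crosses midnight).

2025-05-21 15:05:57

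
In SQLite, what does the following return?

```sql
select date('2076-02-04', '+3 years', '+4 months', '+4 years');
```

2083-06-04

Adding +3 years to 2076-02-04 gives 2079-02-04.
Adding +4 months to 2079-02-04 gives 2079-06-04.
Adding +4 years to 2079-06-04 gives 2083-06-04.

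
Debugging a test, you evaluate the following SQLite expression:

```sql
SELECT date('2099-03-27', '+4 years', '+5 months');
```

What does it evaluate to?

2103-08-27

Adding +4 years to 2099-03-27 gives 2103-03-27.
Adding +5 months to 2103-03-27 gives 2103-08-27.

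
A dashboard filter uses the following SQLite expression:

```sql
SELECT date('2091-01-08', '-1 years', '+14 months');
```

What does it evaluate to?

2091-03-08

Adding -1 year to 2091-01-08 gives 2090-01-08.
Adding +14 months to 2090-01-08 gives 2091-03-08.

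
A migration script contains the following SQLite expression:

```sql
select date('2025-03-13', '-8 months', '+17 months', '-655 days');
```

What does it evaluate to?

Adding -8 months to 2025-03-13 gives 2024-07-13.
Adding +17 months to 2024-07-13 gives 2025-12-13.
Applying '-655 days' to 2025-12-13: counting 655 days back gives 2024-02-27.

2024-02-27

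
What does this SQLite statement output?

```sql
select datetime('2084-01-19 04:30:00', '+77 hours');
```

+77 hours from 2084-01-19 04:30:00 is 2084-01-22 09:30:00 (crosses midnight).

2084-01-22 09:30:00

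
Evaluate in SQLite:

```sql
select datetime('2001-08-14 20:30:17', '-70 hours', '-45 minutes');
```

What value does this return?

2001-08-11 21:45:17

-70 hours from 2001-08-14 20:30:17 is 2001-08-11 22:30:17 (crosses midnight).
-45 minutes from 2001-08-11 22:30:17 is 2001-08-11 21:45:17.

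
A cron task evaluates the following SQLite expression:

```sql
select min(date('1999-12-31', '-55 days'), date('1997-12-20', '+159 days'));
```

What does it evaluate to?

date('1999-12-31', '-55 days') → 1999-11-06.
date('1997-12-20', '+159 days') → 1998-05-28.
Earlier of the two is 1998-05-28.

1998-05-28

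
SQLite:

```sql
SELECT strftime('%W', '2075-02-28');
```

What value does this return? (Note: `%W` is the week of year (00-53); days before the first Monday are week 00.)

2075-02-28 is a Thursday. SQLite's %W counts Mondays since the year started; the result is 08.

08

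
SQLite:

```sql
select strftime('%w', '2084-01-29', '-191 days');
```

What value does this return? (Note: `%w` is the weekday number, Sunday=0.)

4

First apply '-191 days': 2084-01-29 → 2083-07-22.
2083-07-22 is a Thursday; with Sunday=0 that is 4.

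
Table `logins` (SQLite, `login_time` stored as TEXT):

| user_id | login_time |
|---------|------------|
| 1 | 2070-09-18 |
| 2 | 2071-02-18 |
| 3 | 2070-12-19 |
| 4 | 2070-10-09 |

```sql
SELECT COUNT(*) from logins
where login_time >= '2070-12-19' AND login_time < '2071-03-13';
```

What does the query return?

2

Rows in [2070-12-19, 2071-03-13): 2071-02-18, 2070-12-19 → 2 rows.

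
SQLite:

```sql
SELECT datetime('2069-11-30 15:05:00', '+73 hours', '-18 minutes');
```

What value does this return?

+73 hours from 2069-11-30 15:05:00 is 2069-12-03 16:05:00 (crosses midnight).
-18 minutes from 2069-12-03 16:05:00 is 2069-12-03 15:47:00.

2069-12-03 15:47:00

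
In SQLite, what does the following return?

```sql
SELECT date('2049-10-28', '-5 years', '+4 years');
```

2048-10-28

Adding -5 years to 2049-10-28 gives 2044-10-28.
Adding +4 years to 2044-10-28 gives 2048-10-28.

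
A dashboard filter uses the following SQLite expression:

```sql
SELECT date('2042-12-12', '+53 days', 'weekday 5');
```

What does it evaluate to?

Applying '+53 days' to 2042-12-12: counting 53 days forward gives 2043-02-03.
`weekday 5` advances to the next Friday; 2043-02-03 is a Tuesday, so it moves forward to 2043-02-06.

2043-02-06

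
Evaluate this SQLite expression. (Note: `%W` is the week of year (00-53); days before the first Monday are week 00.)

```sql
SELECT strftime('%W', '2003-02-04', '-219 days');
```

25

First apply '-219 days': 2003-02-04 → 2002-06-30.
2002-06-30 is a Sunday. SQLite's %W counts Mondays since the year started; the result is 25.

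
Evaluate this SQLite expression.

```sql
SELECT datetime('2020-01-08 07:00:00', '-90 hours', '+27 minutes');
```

-90 hours from 2020-01-08 07:00:00 is 2020-01-04 13:00:00 (crosses midnight).
+27 minutes from 2020-01-04 13:00:00 is 2020-01-04 13:27:00.

2020-01-04 13:27:00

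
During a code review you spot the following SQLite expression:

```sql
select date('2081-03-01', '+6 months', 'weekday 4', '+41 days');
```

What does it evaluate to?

2081-10-15

Adding +6 months to 2081-03-01 gives 2081-09-01.
`weekday 4` advances to the next Thursday; 2081-09-01 is a Monday, so it moves forward to 2081-09-04.
Applying '+41 days' to 2081-09-04: counting 41 days forward gives 2081-10-15.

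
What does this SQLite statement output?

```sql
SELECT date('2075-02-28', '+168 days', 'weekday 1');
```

Applying '+168 days' to 2075-02-28: counting 168 days forward gives 2075-08-15.
`weekday 1` advances to the next Monday; 2075-08-15 is a Thursday, so it moves forward to 2075-08-19.

2075-08-19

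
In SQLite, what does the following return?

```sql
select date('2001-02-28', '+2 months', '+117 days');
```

2001-08-23

Adding +2 months to 2001-02-28 gives 2001-04-28.
Applying '+117 days' to 2001-04-28: counting 117 days forward gives 2001-08-23.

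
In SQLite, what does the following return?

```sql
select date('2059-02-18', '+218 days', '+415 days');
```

Applying '+218 days' to 2059-02-18: counting 218 days forward gives 2059-09-24.
Applying '+415 days' to 2059-09-24: counting 415 days forward gives 2060-11-12.

2060-11-12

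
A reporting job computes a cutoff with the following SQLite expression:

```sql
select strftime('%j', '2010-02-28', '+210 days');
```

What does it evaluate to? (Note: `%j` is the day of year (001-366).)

First apply '+210 days': 2010-02-28 → 2010-09-26.
Day-of-year for 2010-09-26: days since 2010-01-01 inclusive = 269, zero-padded to 269.

269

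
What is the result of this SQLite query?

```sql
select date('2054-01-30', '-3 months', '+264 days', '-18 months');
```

2053-01-21

Adding -3 months to 2054-01-30 gives 2053-10-30.
Applying '+264 days' to 2053-10-30: counting 264 days forward gives 2054-07-21.
Adding -18 months to 2054-07-21 gives 2053-01-21.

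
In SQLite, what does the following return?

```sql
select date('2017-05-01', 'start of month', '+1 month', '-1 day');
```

`start of month` rewinds 2017-05-01 to 2017-05-01.
Adding +1 month to 2017-05-01 gives 2017-06-01.
Going back 1 day from 2017-06-01 reaches 2017-05-31 (last day of May, 31 days).

2017-05-31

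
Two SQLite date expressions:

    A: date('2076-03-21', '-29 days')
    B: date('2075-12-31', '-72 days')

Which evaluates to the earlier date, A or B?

A = 2076-02-21.
B = 2075-10-20.
B is earlier.

B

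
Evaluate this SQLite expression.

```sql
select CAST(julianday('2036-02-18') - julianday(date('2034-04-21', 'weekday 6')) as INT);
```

`weekday 6` advances to the next Saturday; 2034-04-21 is a Friday, so it moves forward to 2034-04-22.
8 days remain in April 2034 after the 22nd (30 − 22).
Full months from May 2034 through January 2036 contribute their day counts.
Then 18 days into February 2036.
Total: 8 + 31 + 30 + 31 + 31 + 30 + 31 + 30 + 31 + 31 + 28 + 31 + 30 + 31 + 30 + 31 + 31 + 30 + 31 + 30 + 31 + 31 + 18 = 667.

667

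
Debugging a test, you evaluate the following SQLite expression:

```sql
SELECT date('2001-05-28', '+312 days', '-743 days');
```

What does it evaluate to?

Applying '+312 days' to 2001-05-28: counting 312 days forward gives 2002-04-05.
Applying '-743 days' to 2002-04-05: counting 743 days back gives 2000-03-23.

2000-03-23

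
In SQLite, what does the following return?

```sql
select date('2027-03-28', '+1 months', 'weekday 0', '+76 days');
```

2027-07-17

Adding +1 month to 2027-03-28 gives 2027-04-28.
`weekday 0` advances to the next Sunday; 2027-04-28 is a Wednesday, so it moves forward to 2027-05-02.
Applying '+76 days' to 2027-05-02: counting 76 days forward gives 2027-07-17.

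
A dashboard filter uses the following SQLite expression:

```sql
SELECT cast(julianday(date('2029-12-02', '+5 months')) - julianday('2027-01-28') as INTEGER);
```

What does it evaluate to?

Adding +5 months to 2029-12-02 gives 2030-05-02.
3 days remain in January 2027 after the 28th (31 − 28).
Full months from February 2027 through April 2030 contribute their day counts.
Then 2 days into May 2030.
Total: 3 + 28 + 31 + 30 + 31 + 30 + 31 + 31 + 30 + 31 + 30 + 31 + 31 + 29 + 31 + 30 + 31 + 30 + 31 + 31 + 30 + 31 + 30 + 31 + 31 + 28 + 31 + 30 + 31 + 30 + 31 + 31 + 30 + 31 + 30 + 31 + 31 + 28 + 31 + 30 + 2 = 1190.

1190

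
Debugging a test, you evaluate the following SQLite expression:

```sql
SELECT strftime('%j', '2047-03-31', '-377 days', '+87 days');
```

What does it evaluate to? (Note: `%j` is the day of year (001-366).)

165

First apply '-377 days', '+87 days': 2047-03-31 → 2046-06-14.
Day-of-year for 2046-06-14: days since 2046-01-01 inclusive = 165, zero-padded to 165.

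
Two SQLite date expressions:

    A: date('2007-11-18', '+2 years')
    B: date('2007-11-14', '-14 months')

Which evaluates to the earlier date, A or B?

A = 2009-11-18.
B = 2006-09-14.
B is earlier.

B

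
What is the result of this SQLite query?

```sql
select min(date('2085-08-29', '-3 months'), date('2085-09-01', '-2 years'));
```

2083-09-01

date('2085-08-29', '-3 months') → 2085-05-29.
date('2085-09-01', '-2 years') → 2083-09-01.
Earlier of the two is 2083-09-01.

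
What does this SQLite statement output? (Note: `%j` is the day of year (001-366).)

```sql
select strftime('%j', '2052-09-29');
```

Day-of-year for 2052-09-29: days since 2052-01-01 inclusive = 273, zero-padded to 273.

273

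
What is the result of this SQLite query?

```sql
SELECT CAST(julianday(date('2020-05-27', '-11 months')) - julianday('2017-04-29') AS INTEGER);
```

789

Adding -11 months to 2020-05-27 gives 2019-06-27.
1 day remains in April 2017 after the 29th (30 − 29).
Full months from May 2017 through May 2019 contribute their day counts.
Then 27 days into June 2019.
Total: 1 + 31 + 30 + 31 + 31 + 30 + 31 + 30 + 31 + 31 + 28 + 31 + 30 + 31 + 30 + 31 + 31 + 30 + 31 + 30 + 31 + 31 + 28 + 31 + 30 + 31 + 27 = 789.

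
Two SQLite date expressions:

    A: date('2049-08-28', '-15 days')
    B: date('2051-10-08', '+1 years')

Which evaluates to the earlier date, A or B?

A = 2049-08-13.
B = 2052-10-08.
A is earlier.

A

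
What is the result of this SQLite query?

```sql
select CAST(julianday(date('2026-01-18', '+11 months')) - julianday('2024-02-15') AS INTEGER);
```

Adding +11 months to 2026-01-18 gives 2026-12-18.
14 days remain in February 2024 after the 15th (29 − 15).
Full months from March 2024 through November 2026 contribute their day counts.
Then 18 days into December 2026.
Total: 14 + 31 + 30 + 31 + 30 + 31 + 31 + 30 + 31 + 30 + 31 + 31 + 28 + 31 + 30 + 31 + 30 + 31 + 31 + 30 + 31 + 30 + 31 + 31 + 28 + 31 + 30 + 31 + 30 + 31 + 31 + 30 + 31 + 30 + 18 = 1037.

1037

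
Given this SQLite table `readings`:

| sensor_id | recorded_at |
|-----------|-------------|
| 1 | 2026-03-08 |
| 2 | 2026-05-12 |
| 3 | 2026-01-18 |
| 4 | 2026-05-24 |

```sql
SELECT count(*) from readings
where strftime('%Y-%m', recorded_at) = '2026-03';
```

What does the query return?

1

Rows with year-month 2026-03: 2026-03-08 → 1.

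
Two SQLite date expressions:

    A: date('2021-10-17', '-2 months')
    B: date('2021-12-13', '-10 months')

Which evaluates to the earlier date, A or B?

B

A = 2021-08-17.
B = 2021-02-13.
B is earlier.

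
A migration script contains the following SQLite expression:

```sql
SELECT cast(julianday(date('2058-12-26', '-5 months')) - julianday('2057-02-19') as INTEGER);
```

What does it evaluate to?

Adding -5 months to 2058-12-26 gives 2058-07-26.
9 days remain in February 2057 after the 19th (28 − 19).
Full months from March 2057 through June 2058 contribute their day counts.
Then 26 days into July 2058.
Total: 9 + 31 + 30 + 31 + 30 + 31 + 31 + 30 + 31 + 30 + 31 + 31 + 28 + 31 + 30 + 31 + 30 + 26 = 522.

522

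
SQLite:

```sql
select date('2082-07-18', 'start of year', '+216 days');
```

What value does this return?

2082-08-05

`start of year` rewinds 2082-07-18 to 2082-01-01.
Applying '+216 days' to 2082-01-01: counting 216 days forward gives 2082-08-05.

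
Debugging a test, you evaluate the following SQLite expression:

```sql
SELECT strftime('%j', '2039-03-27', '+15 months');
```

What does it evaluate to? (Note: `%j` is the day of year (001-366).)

First apply '+15 months': 2039-03-27 → 2040-06-27.
Day-of-year for 2040-06-27: days since 2040-01-01 inclusive = 179, zero-padded to 179.

179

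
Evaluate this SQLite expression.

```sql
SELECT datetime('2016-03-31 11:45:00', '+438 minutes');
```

438 minutes = 7h 18m; +438 minutes from 2016-03-31 11:45:00 is 2016-03-31 19:03:00.

2016-03-31 19:03:00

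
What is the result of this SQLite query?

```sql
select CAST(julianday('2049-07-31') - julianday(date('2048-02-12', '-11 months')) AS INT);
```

872

Adding -11 months to 2048-02-12 gives 2047-03-12.
19 days remain in March 2047 after the 12th (31 − 12).
Full months from April 2047 through June 2049 contribute their day counts.
Then 31 days into July 2049.
Total: 19 + 30 + 31 + 30 + 31 + 31 + 30 + 31 + 30 + 31 + 31 + 29 + 31 + 30 + 31 + 30 + 31 + 31 + 30 + 31 + 30 + 31 + 31 + 28 + 31 + 30 + 31 + 30 + 31 = 872.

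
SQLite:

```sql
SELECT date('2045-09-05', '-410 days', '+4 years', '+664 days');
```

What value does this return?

2050-05-17

Applying '-410 days' to 2045-09-05: counting 410 days back gives 2044-07-22.
Adding +4 years to 2044-07-22 gives 2048-07-22.
Applying '+664 days' to 2048-07-22: counting 664 days forward gives 2050-05-17.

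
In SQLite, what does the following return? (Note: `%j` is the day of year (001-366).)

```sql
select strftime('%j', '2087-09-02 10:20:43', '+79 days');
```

First apply '+79 days': 2087-09-02 10:20:43 → 2087-11-20 10:20:43.
Day-of-year for 2087-11-20: days since 2087-01-01 inclusive = 324, zero-padded to 324.

324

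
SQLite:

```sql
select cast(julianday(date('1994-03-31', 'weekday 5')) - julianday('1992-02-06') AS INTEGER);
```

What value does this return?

785

`weekday 5` advances to the next Friday; 1994-03-31 is a Thursday, so it moves forward to 1994-04-01.
23 days remain in February 1992 after the 6th (29 − 6).
Full months from March 1992 through March 1994 contribute their day counts.
Then 1 day into April 1994.
Total: 23 + 31 + 30 + 31 + 30 + 31 + 31 + 30 + 31 + 30 + 31 + 31 + 28 + 31 + 30 + 31 + 30 + 31 + 31 + 30 + 31 + 30 + 31 + 31 + 28 + 31 + 1 = 785.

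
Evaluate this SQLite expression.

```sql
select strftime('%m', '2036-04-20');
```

04

`%m` extracts the 2-digit month (01-12): 04.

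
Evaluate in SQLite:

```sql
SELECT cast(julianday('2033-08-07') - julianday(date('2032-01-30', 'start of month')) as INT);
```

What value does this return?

`start of month` rewinds 2032-01-30 to 2032-01-01.
30 days remain in January 2032 after the 1st (31 − 1).
Full months from February 2032 through July 2033 contribute their day counts.
Then 7 days into August 2033.
Total: 30 + 29 + 31 + 30 + 31 + 30 + 31 + 31 + 30 + 31 + 30 + 31 + 31 + 28 + 31 + 30 + 31 + 30 + 31 + 7 = 584.

584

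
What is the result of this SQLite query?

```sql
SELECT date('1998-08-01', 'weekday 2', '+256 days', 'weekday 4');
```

`weekday 2` advances to the next Tuesday; 1998-08-01 is a Saturday, so it moves forward to 1998-08-04.
Applying '+256 days' to 1998-08-04: counting 256 days forward gives 1999-04-17.
`weekday 4` advances to the next Thursday; 1999-04-17 is a Saturday, so it moves forward to 1999-04-22.

1999-04-22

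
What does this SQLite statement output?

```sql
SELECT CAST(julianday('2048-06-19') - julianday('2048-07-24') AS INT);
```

-35

11 days remain in June 2048 after the 19th (30 − 19).
Then 24 days into July 2048.
Total: 11 + 24 = 35.
The subtraction is earlier − later, so the result is −35 → -35.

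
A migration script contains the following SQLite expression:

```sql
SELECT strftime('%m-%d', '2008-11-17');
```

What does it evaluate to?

`%m-%d` extracts the month-day: 11-17.

11-17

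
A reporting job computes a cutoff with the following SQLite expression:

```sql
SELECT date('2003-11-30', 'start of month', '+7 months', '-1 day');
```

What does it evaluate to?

`start of month` rewinds 2003-11-30 to 2003-11-01.
Adding +7 months to 2003-11-01 gives 2004-06-01.
Going back 1 day from 2004-06-01 reaches 2004-05-31 (last day of May, 31 days).

2004-05-31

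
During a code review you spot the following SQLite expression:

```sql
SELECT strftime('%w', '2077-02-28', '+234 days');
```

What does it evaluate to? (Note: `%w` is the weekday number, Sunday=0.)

First apply '+234 days': 2077-02-28 → 2077-10-20.
2077-10-20 is a Wednesday; with Sunday=0 that is 3.

3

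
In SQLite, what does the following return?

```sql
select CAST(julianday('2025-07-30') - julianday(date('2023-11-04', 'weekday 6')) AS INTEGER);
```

`weekday 6` advances to the next Saturday; 2023-11-04 is already a Saturday, so it stays at 2023-11-04.
26 days remain in November 2023 after the 4th (30 − 4).
Full months from December 2023 through June 2025 contribute their day counts.
Then 30 days into July 2025.
Total: 26 + 31 + 31 + 29 + 31 + 30 + 31 + 30 + 31 + 31 + 30 + 31 + 30 + 31 + 31 + 28 + 31 + 30 + 31 + 30 + 30 = 634.

634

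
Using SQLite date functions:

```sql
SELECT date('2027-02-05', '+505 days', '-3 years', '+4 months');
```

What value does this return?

Applying '+505 days' to 2027-02-05: counting 505 days forward gives 2028-06-24.
Adding -3 years to 2028-06-24 gives 2025-06-24.
Adding +4 months to 2025-06-24 gives 2025-10-24.

2025-10-24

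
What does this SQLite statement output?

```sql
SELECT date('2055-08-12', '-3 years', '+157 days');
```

2053-01-16

Adding -3 years to 2055-08-12 gives 2052-08-12.
Applying '+157 days' to 2052-08-12: counting 157 days forward gives 2053-01-16.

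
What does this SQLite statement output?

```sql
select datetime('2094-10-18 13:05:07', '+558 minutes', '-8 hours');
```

558 minutes = 9h 18m; +558 minutes from 2094-10-18 13:05:07 is 2094-10-18 22:23:07.
-8 hours from 2094-10-18 22:23:07 is 2094-10-18 14:23:07.

2094-10-18 14:23:07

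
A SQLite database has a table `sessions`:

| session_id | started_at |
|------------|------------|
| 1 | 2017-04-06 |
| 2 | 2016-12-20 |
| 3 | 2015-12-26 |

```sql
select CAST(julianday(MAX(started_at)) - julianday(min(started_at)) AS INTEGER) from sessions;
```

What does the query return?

467

MIN = 2015-12-26, MAX = 2017-04-06.
5 days remain in December 2015 after the 26th (31 − 26).
Full months from January 2016 through March 2017 contribute their day counts.
Then 6 days into April 2017.
Total: 5 + 31 + 29 + 31 + 30 + 31 + 30 + 31 + 31 + 30 + 31 + 30 + 31 + 31 + 28 + 31 + 6 = 467.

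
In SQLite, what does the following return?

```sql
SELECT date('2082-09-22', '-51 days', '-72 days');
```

Applying '-51 days' to 2082-09-22: counting 51 days back gives 2082-08-02.
Applying '-72 days' to 2082-08-02: counting 72 days back gives 2082-05-22.

2082-05-22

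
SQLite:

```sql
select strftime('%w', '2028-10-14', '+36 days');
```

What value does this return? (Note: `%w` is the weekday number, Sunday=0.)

First apply '+36 days': 2028-10-14 → 2028-11-19.
2028-11-19 is a Sunday; with Sunday=0 that is 0.

0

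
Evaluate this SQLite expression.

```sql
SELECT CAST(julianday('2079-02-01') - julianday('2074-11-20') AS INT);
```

1534

10 days remain in November 2074 after the 20th (30 − 20).
Full months from December 2074 through January 2079 contribute their day counts.
Then 1 day into February 2079.
Total: 10 + 31 + 31 + 28 + 31 + 30 + 31 + 30 + 31 + 31 + 30 + 31 + 30 + 31 + 31 + 29 + 31 + 30 + 31 + 30 + 31 + 31 + 30 + 31 + 30 + 31 + 31 + 28 + 31 + 30 + 31 + 30 + 31 + 31 + 30 + 31 + 30 + 31 + 31 + 28 + 31 + 30 + 31 + 30 + 31 + 31 + 30 + 31 + 30 + 31 + 31 + 1 = 1534.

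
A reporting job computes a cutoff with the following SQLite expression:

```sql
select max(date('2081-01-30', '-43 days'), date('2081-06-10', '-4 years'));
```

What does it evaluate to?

2080-12-18

date('2081-01-30', '-43 days') → 2080-12-18.
date('2081-06-10', '-4 years') → 2077-06-10.
Later of the two is 2080-12-18.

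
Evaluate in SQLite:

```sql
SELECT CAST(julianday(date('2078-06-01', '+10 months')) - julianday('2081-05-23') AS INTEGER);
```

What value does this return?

-783

Adding +10 months to 2078-06-01 gives 2079-04-01.
29 days remain in April 2079 after the 1st (30 − 1).
Full months from May 2079 through April 2081 contribute their day counts.
Then 23 days into May 2081.
Total: 29 + 31 + 30 + 31 + 31 + 30 + 31 + 30 + 31 + 31 + 29 + 31 + 30 + 31 + 30 + 31 + 31 + 30 + 31 + 30 + 31 + 31 + 28 + 31 + 30 + 23 = 783.
The subtraction is earlier − later, so the result is −783 → -783.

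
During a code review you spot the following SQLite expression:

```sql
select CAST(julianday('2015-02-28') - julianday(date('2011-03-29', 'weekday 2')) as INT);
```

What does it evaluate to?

1432

`weekday 2` advances to the next Tuesday; 2011-03-29 is already a Tuesday, so it stays at 2011-03-29.
2 days remain in March 2011 after the 29th (31 − 29).
Full months from April 2011 through January 2015 contribute their day counts.
Then 28 days into February 2015.
Total: 2 + 30 + 31 + 30 + 31 + 31 + 30 + 31 + 30 + 31 + 31 + 29 + 31 + 30 + 31 + 30 + 31 + 31 + 30 + 31 + 30 + 31 + 31 + 28 + 31 + 30 + 31 + 30 + 31 + 31 + 30 + 31 + 30 + 31 + 31 + 28 + 31 + 30 + 31 + 30 + 31 + 31 + 30 + 31 + 30 + 31 + 31 + 28 = 1432.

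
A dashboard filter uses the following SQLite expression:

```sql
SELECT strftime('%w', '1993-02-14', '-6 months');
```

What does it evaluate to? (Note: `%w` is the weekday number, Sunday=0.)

First apply '-6 months': 1993-02-14 → 1992-08-14.
1992-08-14 is a Friday; with Sunday=0 that is 5.

5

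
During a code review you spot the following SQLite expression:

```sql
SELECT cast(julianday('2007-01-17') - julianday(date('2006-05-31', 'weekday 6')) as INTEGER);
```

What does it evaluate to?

228

`weekday 6` advances to the next Saturday; 2006-05-31 is a Wednesday, so it moves forward to 2006-06-03.
27 days remain in June 2006 after the 3rd (30 − 3).
Full months from July 2006 through December 2006 contribute their day counts.
Then 17 days into January 2007.
Total: 27 + 31 + 31 + 30 + 31 + 30 + 31 + 17 = 228.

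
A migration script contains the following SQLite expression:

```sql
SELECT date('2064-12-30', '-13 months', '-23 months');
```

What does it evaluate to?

2061-12-30

Adding -13 months to 2064-12-30 gives 2063-11-30.
Adding -23 months to 2063-11-30 gives 2061-12-30.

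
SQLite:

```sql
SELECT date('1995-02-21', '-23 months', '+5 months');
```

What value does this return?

Adding -23 months to 1995-02-21 gives 1993-03-21.
Adding +5 months to 1993-03-21 gives 1993-08-21.

1993-08-21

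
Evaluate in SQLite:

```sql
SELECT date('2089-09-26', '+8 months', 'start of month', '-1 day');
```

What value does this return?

Adding +8 months to 2089-09-26 gives 2090-05-26.
`start of month` rewinds 2090-05-26 to 2090-05-01.
Going back 1 day from 2090-05-01 reaches 2090-04-30 (last day of April, 30 days).

2090-04-30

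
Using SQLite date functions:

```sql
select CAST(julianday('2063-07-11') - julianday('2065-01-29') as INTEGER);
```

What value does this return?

20 days remain in July 2063 after the 11th (31 − 11).
Full months from August 2063 through December 2064 contribute their day counts.
Then 29 days into January 2065.
Total: 20 + 31 + 30 + 31 + 30 + 31 + 31 + 29 + 31 + 30 + 31 + 30 + 31 + 31 + 30 + 31 + 30 + 31 + 29 = 568.
The subtraction is earlier − later, so the result is −568 → -568.

-568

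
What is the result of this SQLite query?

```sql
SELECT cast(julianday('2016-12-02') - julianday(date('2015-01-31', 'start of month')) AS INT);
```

701

`start of month` rewinds 2015-01-31 to 2015-01-01.
30 days remain in January 2015 after the 1st (31 − 1).
Full months from February 2015 through November 2016 contribute their day counts.
Then 2 days into December 2016.
Total: 30 + 28 + 31 + 30 + 31 + 30 + 31 + 31 + 30 + 31 + 30 + 31 + 31 + 29 + 31 + 30 + 31 + 30 + 31 + 31 + 30 + 31 + 30 + 2 = 701.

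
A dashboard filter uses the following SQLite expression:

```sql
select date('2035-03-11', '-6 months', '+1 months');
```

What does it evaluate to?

Adding -6 months to 2035-03-11 gives 2034-09-11.
Adding +1 month to 2034-09-11 gives 2034-10-11.

2034-10-11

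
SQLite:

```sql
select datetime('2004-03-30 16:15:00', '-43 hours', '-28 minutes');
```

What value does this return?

2004-03-28 20:47:00

-43 hours from 2004-03-30 16:15:00 is 2004-03-28 21:15:00 (crosses midnight).
-28 minutes from 2004-03-28 21:15:00 is 2004-03-28 20:47:00.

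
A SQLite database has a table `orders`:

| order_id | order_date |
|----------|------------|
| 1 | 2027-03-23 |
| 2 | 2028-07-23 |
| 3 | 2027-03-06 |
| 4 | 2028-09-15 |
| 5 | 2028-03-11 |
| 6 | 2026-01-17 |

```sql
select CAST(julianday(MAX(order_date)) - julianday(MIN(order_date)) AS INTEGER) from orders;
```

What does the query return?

MIN = 2026-01-17, MAX = 2028-09-15.
14 days remain in January 2026 after the 17th (31 − 17).
Full months from February 2026 through August 2028 contribute their day counts.
Then 15 days into September 2028.
Total: 14 + 28 + 31 + 30 + 31 + 30 + 31 + 31 + 30 + 31 + 30 + 31 + 31 + 28 + 31 + 30 + 31 + 30 + 31 + 31 + 30 + 31 + 30 + 31 + 31 + 29 + 31 + 30 + 31 + 30 + 31 + 31 + 15 = 972.

972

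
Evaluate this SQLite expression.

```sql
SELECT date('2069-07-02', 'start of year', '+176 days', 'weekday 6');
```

2069-06-29

`start of year` rewinds 2069-07-02 to 2069-01-01.
Applying '+176 days' to 2069-01-01: counting 176 days forward gives 2069-06-26.
`weekday 6` advances to the next Saturday; 2069-06-26 is a Wednesday, so it moves forward to 2069-06-29.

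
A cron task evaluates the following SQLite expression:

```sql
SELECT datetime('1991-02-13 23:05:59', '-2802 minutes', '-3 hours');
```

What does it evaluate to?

2802 minutes = 46h 42m; -2802 minutes from 1991-02-13 23:05:59 is 1991-02-12 00:23:59 (crosses midnight).
-3 hours from 1991-02-12 00:23:59 is 1991-02-11 21:23:59 (crosses midnight).

1991-02-11 21:23:59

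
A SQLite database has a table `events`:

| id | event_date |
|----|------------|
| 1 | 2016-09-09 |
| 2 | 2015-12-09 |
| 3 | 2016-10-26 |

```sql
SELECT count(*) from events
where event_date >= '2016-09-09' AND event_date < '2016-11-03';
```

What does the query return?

2

Rows in [2016-09-09, 2016-11-03): 2016-09-09, 2016-10-26 → 2 rows.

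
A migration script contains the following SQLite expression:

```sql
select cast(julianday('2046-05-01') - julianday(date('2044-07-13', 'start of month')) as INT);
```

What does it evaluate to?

669

`start of month` rewinds 2044-07-13 to 2044-07-01.
30 days remain in July 2044 after the 1st (31 − 1).
Full months from August 2044 through April 2046 contribute their day counts.
Then 1 day into May 2046.
Total: 30 + 31 + 30 + 31 + 30 + 31 + 31 + 28 + 31 + 30 + 31 + 30 + 31 + 31 + 30 + 31 + 30 + 31 + 31 + 28 + 31 + 30 + 1 = 669.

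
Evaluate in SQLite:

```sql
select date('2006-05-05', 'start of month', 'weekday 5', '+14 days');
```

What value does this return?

`start of month` rewinds 2006-05-05 to 2006-05-01.
`weekday 5` advances to the next Friday; 2006-05-01 is a Monday, so it moves forward to 2006-05-05.
Advancing 14 more days within May lands on 2006-05-19.

2006-05-19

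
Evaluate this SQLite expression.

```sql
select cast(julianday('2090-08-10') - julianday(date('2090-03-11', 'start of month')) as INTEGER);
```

162

`start of month` rewinds 2090-03-11 to 2090-03-01.
30 days remain in March 2090 after the 1st (31 − 1).
April 2090: 30 days.
May 2090: 31 days.
June 2090: 30 days.
July 2090: 31 days.
Then 10 days into August 2090.
Total: 30 + 30 + 31 + 30 + 31 + 10 = 162.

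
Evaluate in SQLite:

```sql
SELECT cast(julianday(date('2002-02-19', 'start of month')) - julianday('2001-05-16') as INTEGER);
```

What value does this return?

261

`start of month` rewinds 2002-02-19 to 2002-02-01.
15 days remain in May 2001 after the 16th (31 − 16).
Full months from June 2001 through January 2002 contribute their day counts.
Then 1 day into February 2002.
Total: 15 + 30 + 31 + 31 + 30 + 31 + 30 + 31 + 31 + 1 = 261.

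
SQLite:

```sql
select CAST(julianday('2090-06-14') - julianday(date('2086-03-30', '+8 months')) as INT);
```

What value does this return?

Adding +8 months to 2086-03-30 gives 2086-11-30.
0 days remain in November 2086 after the 30th (30 − 30).
Full months from December 2086 through May 2090 contribute their day counts.
Then 14 days into June 2090.
Total: 0 + 31 + 31 + 28 + 31 + 30 + 31 + 30 + 31 + 31 + 30 + 31 + 30 + 31 + 31 + 29 + 31 + 30 + 31 + 30 + 31 + 31 + 30 + 31 + 30 + 31 + 31 + 28 + 31 + 30 + 31 + 30 + 31 + 31 + 30 + 31 + 30 + 31 + 31 + 28 + 31 + 30 + 31 + 14 = 1292.

1292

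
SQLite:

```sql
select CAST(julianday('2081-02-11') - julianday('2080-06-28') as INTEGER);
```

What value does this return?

2 days remain in June 2080 after the 28th (30 − 28).
Full months from July 2080 through January 2081 contribute their day counts.
Then 11 days into February 2081.
Total: 2 + 31 + 31 + 30 + 31 + 30 + 31 + 31 + 11 = 228.

228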